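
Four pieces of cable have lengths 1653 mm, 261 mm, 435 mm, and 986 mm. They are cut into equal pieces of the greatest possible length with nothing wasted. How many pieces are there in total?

Piece length = gcd(1653, 261, 435, 986).
1653 = 3 × 19 × 29
261 = 3^2 × 29
435 = 3 × 5 × 29
986 = 2 × 17 × 29
gcd(1653, 261, 435, 986) = 29.
Total pieces = 1653/29 + 261/29 + 435/29 + 986/29 = 57 + 9 + 15 + 34 = 115.

115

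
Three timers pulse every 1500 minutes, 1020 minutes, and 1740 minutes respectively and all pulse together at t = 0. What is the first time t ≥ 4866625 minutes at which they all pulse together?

5176500 minutes

Joint pulses occur at multiples of LCM(1500, 1020, 1740).
1500 = 2^2 × 3 × 5^3
1020 = 2^2 × 3 × 5 × 17
1740 = 2^2 × 3 × 5 × 29
LCM(1500, 1020, 1740) = 2^2 × 3 × 5^3 × 17 × 29 = 739500.
Smallest multiple of 739500 that is ≥ 4866625: ⌈4866625/739500⌉ × 739500 = 7 × 739500 = 5176500.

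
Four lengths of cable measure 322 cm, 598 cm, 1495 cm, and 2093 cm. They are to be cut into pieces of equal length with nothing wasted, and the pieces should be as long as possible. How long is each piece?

Each piece length must divide every original length, so the longest possible is gcd(322, 598, 1495, 2093).
322 = 2 × 7 × 23
598 = 2 × 13 × 23
1495 = 5 × 13 × 23
2093 = 7 × 13 × 23
gcd(322, 598, 1495, 2093) = 23.

23 cm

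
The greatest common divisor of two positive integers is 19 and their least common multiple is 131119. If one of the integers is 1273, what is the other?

For two integers, gcd × lcm = product, so the other is (19 × 131119) / 1273 = 2491261 / 1273 = 1957.

1957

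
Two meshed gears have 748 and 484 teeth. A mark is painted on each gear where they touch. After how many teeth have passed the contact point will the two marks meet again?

8228 teeth

They coincide at every common multiple of the periods; the first is the LCM.
748 = 2^2 × 11 × 17
484 = 2^2 × 11^2
LCM(748, 484) = 2^2 × 11^2 × 17 = 8228.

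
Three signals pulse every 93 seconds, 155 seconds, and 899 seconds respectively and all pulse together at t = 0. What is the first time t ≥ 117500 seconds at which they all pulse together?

121365 seconds

Joint pulses occur at multiples of LCM(93, 155, 899).
93 = 3 × 31
155 = 5 × 31
899 = 29 × 31
LCM(93, 155, 899) = 3 × 5 × 29 × 31 = 13485.
Smallest multiple of 13485 that is ≥ 117500: ⌈117500/13485⌉ × 13485 = 9 × 13485 = 121365.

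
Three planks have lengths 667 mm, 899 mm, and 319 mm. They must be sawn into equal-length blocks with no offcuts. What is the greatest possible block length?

29 mm

This is the greatest common divisor of 667, 899, and 319.
667 = 23 × 29
899 = 29 × 31
319 = 11 × 29
gcd(667, 899, 319) = 29.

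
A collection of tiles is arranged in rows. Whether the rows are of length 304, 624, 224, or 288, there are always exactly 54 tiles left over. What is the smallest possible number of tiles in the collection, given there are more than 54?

N − 54 must be a common multiple of 304, 624, 224, and 288.
304 = 2^4 × 19
624 = 2^4 × 3 × 13
224 = 2^5 × 7
288 = 2^5 × 3^2
LCM(304, 624, 224, 288) = 2^5 × 3^2 × 7 × 13 × 19 = 497952.
Smallest N > 54 is LCM + 54 = 497952 + 54 = 498006.

498006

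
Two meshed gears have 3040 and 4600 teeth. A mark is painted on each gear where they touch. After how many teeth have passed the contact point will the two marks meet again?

We need the least common multiple of the intervals.
3040 = 2^5 × 5 × 19
4600 = 2^3 × 5^2 × 23
LCM(3040, 4600) = 2^5 × 5^2 × 19 × 23 = 349600.

349600 teeth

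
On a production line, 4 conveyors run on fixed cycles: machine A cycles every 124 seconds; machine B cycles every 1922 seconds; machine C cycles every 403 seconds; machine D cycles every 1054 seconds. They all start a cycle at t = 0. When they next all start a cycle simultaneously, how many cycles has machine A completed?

6851 cycles

All finish a whole number of cycles simultaneously at t = LCM of the periods.
124 = 2^2 × 31
1922 = 2 × 31^2
403 = 13 × 31
1054 = 2 × 17 × 31
LCM(124, 1922, 403, 1054) = 2^2 × 13 × 17 × 31^2 = 849524.
Cycles for period 124: 849524 / 124 = 6851.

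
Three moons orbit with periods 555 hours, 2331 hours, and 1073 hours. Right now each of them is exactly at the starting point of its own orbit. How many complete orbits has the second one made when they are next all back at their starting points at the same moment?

The first common completion time is the LCM of the periods.
555 = 3 × 5 × 37
2331 = 3^2 × 7 × 37
1073 = 29 × 37
LCM(555, 2331, 1073) = 3^2 × 5 × 7 × 29 × 37 = 337995.
Orbits for period 2331: 337995 / 2331 = 145.

145 orbits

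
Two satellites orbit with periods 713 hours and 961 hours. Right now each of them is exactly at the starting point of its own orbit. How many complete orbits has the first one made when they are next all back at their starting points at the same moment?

31 orbits

They are all back at their starting positions together after one LCM of the periods.
713 = 23 × 31
961 = 31^2
LCM(713, 961) = 23 × 31^2 = 22103.
Orbits for period 713: 22103 / 713 = 31.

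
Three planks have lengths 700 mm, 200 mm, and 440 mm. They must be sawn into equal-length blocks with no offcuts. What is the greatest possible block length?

This is the greatest common divisor of 700, 200, and 440.
700 = 2^2 × 5^2 × 7
200 = 2^3 × 5^2
440 = 2^3 × 5 × 11
gcd(700, 200, 440) = 2^2 × 5 = 20.

20 mm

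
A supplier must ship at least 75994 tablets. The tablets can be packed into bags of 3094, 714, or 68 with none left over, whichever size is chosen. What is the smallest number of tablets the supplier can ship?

92820

The number of tablets must be a common multiple of 3094, 714, and 68, so a multiple of their LCM.
3094 = 2 × 7 × 13 × 17
714 = 2 × 3 × 7 × 17
68 = 2^2 × 17
LCM(3094, 714, 68) = 2^2 × 3 × 7 × 13 × 17 = 18564.
Smallest multiple of 18564 that is ≥ 75994: ⌈75994/18564⌉ × 18564 = 5 × 18564 = 92820.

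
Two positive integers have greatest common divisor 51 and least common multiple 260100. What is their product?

For any two positive integers, gcd × lcm = product = 51 × 260100 = 13265100.

13265100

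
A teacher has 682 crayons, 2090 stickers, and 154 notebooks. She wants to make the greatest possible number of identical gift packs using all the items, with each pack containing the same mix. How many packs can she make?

22 packs

The pack count must divide each quantity, so the greatest is gcd(682, 2090, 154).
682 = 2 × 11 × 31
2090 = 2 × 5 × 11 × 19
154 = 2 × 7 × 11
gcd(682, 2090, 154) = 2 × 11 = 22.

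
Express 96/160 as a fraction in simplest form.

96 = 2^5 × 3
160 = 2^5 × 5
gcd(96, 160) = 2^5 = 32.
Divide numerator and denominator by 32: 96/160 = 3/5.

3/5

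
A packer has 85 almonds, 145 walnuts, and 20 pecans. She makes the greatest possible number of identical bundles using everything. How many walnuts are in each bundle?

29

Number of bundles = gcd(85, 145, 20).
85 = 5 × 17
145 = 5 × 29
20 = 2^2 × 5
gcd(85, 145, 20) = 5.
walnuts per bundle = 145 / 5 = 29.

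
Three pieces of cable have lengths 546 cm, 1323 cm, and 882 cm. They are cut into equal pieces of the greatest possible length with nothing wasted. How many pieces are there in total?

Piece length = gcd(546, 1323, 882).
546 = 2 × 3 × 7 × 13
1323 = 3^3 × 7^2
882 = 2 × 3^2 × 7^2
gcd(546, 1323, 882) = 3 × 7 = 21.
Total pieces = 546/21 + 1323/21 + 882/21 = 26 + 63 + 42 = 131.

131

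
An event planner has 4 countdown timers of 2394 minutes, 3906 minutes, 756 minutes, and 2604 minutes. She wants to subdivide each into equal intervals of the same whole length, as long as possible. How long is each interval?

The interval must divide each timer length; the longest such is the gcd.
2394 = 2 × 3^2 × 7 × 19
3906 = 2 × 3^2 × 7 × 31
756 = 2^2 × 3^3 × 7
2604 = 2^2 × 3 × 7 × 31
gcd(2394, 3906, 756, 2604) = 2 × 3 × 7 = 42.

42 minutes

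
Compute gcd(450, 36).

450 = 2 × 3^2 × 5^2
36 = 2^2 × 3^2
gcd(450, 36) = 2 × 3^2 = 18.

18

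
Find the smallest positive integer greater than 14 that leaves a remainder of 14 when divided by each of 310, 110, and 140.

N − 14 must be a common multiple of 310, 110, and 140.
310 = 2 × 5 × 31
110 = 2 × 5 × 11
140 = 2^2 × 5 × 7
LCM(310, 110, 140) = 2^2 × 5 × 7 × 11 × 31 = 47740.
Smallest N > 14 is LCM + 14 = 47740 + 14 = 47754.

47754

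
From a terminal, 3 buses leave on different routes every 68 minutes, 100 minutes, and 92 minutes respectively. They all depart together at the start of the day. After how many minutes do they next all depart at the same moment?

We need the least common multiple of the intervals.
68 = 2^2 × 17
100 = 2^2 × 5^2
92 = 2^2 × 23
LCM(68, 100, 92) = 2^2 × 5^2 × 17 × 23 = 39100.

39100 minutes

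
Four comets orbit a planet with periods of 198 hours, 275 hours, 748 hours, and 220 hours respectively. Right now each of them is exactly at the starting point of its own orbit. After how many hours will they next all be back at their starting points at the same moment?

They coincide at every common multiple of the periods; the first is the LCM.
198 = 2 × 3^2 × 11
275 = 5^2 × 11
748 = 2^2 × 11 × 17
220 = 2^2 × 5 × 11
LCM(198, 275, 748, 220) = 2^2 × 3^2 × 5^2 × 11 × 17 = 168300.

168300 hours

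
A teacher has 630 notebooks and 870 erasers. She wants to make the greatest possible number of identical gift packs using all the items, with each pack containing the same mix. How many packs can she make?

The pack count must divide each quantity, so the greatest is gcd(630, 870).
630 = 2 × 3^2 × 5 × 7
870 = 2 × 3 × 5 × 29
gcd(630, 870) = 2 × 3 × 5 = 30.

30 packs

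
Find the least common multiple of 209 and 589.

6479

209 = 11 × 19
589 = 19 × 31
LCM(209, 589) = 11 × 19 × 31 = 6479.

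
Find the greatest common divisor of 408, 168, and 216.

408 = 2^3 × 3 × 17
168 = 2^3 × 3 × 7
216 = 2^3 × 3^3
gcd(408, 168, 216) = 2^3 × 3 = 24.

24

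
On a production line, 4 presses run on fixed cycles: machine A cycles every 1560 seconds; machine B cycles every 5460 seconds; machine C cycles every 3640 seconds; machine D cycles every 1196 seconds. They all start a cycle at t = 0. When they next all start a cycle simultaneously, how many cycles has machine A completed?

161 cycles

All finish a whole number of cycles simultaneously at t = LCM of the periods.
1560 = 2^3 × 3 × 5 × 13
5460 = 2^2 × 3 × 5 × 7 × 13
3640 = 2^3 × 5 × 7 × 13
1196 = 2^2 × 13 × 23
LCM(1560, 5460, 3640, 1196) = 2^3 × 3 × 5 × 7 × 13 × 23 = 251160.
Cycles for period 1560: 251160 / 1560 = 161.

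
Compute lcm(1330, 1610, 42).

1330 = 2 × 5 × 7 × 19
1610 = 2 × 5 × 7 × 23
42 = 2 × 3 × 7
LCM(1330, 1610, 42) = 2 × 3 × 5 × 7 × 19 × 23 = 91770.

91770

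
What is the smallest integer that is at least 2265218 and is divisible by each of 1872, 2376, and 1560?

The integer must be a common multiple of 1872, 2376, and 1560, so a multiple of their LCM.
1872 = 2^4 × 3^2 × 13
2376 = 2^3 × 3^3 × 11
1560 = 2^3 × 3 × 5 × 13
LCM(1872, 2376, 1560) = 2^4 × 3^3 × 5 × 11 × 13 = 308880.
Smallest multiple of 308880 that is ≥ 2265218: ⌈2265218/308880⌉ × 308880 = 8 × 308880 = 2471040.

2471040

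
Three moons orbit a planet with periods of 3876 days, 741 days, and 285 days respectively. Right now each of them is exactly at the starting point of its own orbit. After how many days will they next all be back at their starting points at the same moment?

251940 days

The first simultaneous occurrence is after LCM of the individual periods.
3876 = 2^2 × 3 × 17 × 19
741 = 3 × 13 × 19
285 = 3 × 5 × 19
LCM(3876, 741, 285) = 2^2 × 3 × 5 × 13 × 17 × 19 = 251940.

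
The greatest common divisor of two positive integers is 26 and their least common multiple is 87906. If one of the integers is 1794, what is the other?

For two integers, gcd × lcm = product, so the other is (26 × 87906) / 1794 = 2285556 / 1794 = 1274.

1274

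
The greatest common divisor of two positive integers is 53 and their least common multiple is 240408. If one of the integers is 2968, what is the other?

4293

For two integers, gcd × lcm = product, so the other is (53 × 240408) / 2968 = 12741624 / 2968 = 4293.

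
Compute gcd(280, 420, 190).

280 = 2^3 × 5 × 7
420 = 2^2 × 3 × 5 × 7
190 = 2 × 5 × 19
gcd(280, 420, 190) = 2 × 5 = 10.

10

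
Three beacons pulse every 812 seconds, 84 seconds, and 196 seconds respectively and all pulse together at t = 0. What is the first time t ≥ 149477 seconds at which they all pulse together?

Joint pulses occur at multiples of LCM(812, 84, 196).
812 = 2^2 × 7 × 29
84 = 2^2 × 3 × 7
196 = 2^2 × 7^2
LCM(812, 84, 196) = 2^2 × 3 × 7^2 × 29 = 17052.
Smallest multiple of 17052 that is ≥ 149477: ⌈149477/17052⌉ × 17052 = 9 × 17052 = 153468.

153468 seconds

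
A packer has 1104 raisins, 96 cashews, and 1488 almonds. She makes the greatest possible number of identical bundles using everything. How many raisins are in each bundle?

23

Number of bundles = gcd(1104, 96, 1488).
1104 = 2^4 × 3 × 23
96 = 2^5 × 3
1488 = 2^4 × 3 × 31
gcd(1104, 96, 1488) = 2^4 × 3 = 48.
raisins per bundle = 1104 / 48 = 23.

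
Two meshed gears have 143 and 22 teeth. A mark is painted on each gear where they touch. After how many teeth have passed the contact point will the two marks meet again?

286 teeth

They coincide at every common multiple of the periods; the first is the LCM.
143 = 11 × 13
22 = 2 × 11
LCM(143, 22) = 2 × 11 × 13 = 286.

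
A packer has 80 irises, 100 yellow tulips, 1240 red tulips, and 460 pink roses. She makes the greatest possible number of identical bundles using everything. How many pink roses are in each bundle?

23

Number of bundles = gcd(80, 100, 1240, 460).
80 = 2^4 × 5
100 = 2^2 × 5^2
1240 = 2^3 × 5 × 31
460 = 2^2 × 5 × 23
gcd(80, 100, 1240, 460) = 2^2 × 5 = 20.
pink roses per bundle = 460 / 20 = 23.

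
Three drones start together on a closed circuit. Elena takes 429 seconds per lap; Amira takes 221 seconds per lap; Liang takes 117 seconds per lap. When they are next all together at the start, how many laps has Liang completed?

The first common completion time is the LCM of the periods.
429 = 3 × 11 × 13
221 = 13 × 17
117 = 3^2 × 13
LCM(429, 221, 117) = 3^2 × 11 × 13 × 17 = 21879.
Laps for period 117: 21879 / 117 = 187.

187 laps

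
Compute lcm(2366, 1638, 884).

723996

2366 = 2 × 7 × 13^2
1638 = 2 × 3^2 × 7 × 13
884 = 2^2 × 13 × 17
LCM(2366, 1638, 884) = 2^2 × 3^2 × 7 × 13^2 × 17 = 723996.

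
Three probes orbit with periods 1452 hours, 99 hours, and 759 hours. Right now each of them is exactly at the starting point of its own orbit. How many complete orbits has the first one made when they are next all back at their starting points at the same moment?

The first common completion time is the LCM of the periods.
1452 = 2^2 × 3 × 11^2
99 = 3^2 × 11
759 = 3 × 11 × 23
LCM(1452, 99, 759) = 2^2 × 3^2 × 11^2 × 23 = 100188.
Orbits for period 1452: 100188 / 1452 = 69.

69 orbits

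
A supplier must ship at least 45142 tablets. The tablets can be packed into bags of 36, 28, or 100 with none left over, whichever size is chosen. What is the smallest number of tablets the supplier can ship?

The number of tablets must be a common multiple of 36, 28, and 100, so a multiple of their LCM.
36 = 2^2 × 3^2
28 = 2^2 × 7
100 = 2^2 × 5^2
LCM(36, 28, 100) = 2^2 × 3^2 × 5^2 × 7 = 6300.
Smallest multiple of 6300 that is ≥ 45142: ⌈45142/6300⌉ × 6300 = 8 × 6300 = 50400.

50400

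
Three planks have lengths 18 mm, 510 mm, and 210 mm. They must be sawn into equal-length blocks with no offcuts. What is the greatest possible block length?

6 mm

The block length must divide every plank, so the greatest is gcd(18, 510, 210).
18 = 2 × 3^2
510 = 2 × 3 × 5 × 17
210 = 2 × 3 × 5 × 7
gcd(18, 510, 210) = 2 × 3 = 6.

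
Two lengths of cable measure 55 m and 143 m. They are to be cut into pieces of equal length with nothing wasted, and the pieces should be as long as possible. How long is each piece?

11 m

The greatest length dividing all of 55 and 143 is their gcd.
55 = 5 × 11
143 = 11 × 13
gcd(55, 143) = 11.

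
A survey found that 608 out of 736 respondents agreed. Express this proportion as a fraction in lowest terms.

608 = 2^5 × 19
736 = 2^5 × 23
gcd(608, 736) = 2^5 = 32.
Divide numerator and denominator by 32: 608/736 = 19/23.

19/23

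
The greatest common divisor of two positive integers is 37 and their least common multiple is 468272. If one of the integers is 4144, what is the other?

For two integers, gcd × lcm = product, so the other is (37 × 468272) / 4144 = 17326064 / 4144 = 4181.

4181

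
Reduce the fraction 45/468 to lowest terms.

45 = 3^2 × 5
468 = 2^2 × 3^2 × 13
gcd(45, 468) = 3^2 = 9.
Divide numerator and denominator by 9: 45/468 = 5/52.

5/52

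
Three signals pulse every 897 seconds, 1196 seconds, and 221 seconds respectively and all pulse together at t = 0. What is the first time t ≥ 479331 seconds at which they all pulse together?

487968 seconds

Joint pulses occur at multiples of LCM(897, 1196, 221).
897 = 3 × 13 × 23
1196 = 2^2 × 13 × 23
221 = 13 × 17
LCM(897, 1196, 221) = 2^2 × 3 × 13 × 17 × 23 = 60996.
Smallest multiple of 60996 that is ≥ 479331: ⌈479331/60996⌉ × 60996 = 8 × 60996 = 487968.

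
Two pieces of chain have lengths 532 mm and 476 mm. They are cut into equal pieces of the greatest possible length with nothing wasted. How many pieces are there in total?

Piece length = gcd(532, 476).
532 = 2^2 × 7 × 19
476 = 2^2 × 7 × 17
gcd(532, 476) = 2^2 × 7 = 28.
Total pieces = 532/28 + 476/28 = 19 + 17 = 36.

36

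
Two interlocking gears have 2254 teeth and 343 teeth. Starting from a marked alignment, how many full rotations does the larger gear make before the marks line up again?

7 rotations

They are all back at their starting positions together after one LCM of the periods.
2254 = 2 × 7^2 × 23
343 = 7^3
LCM(2254, 343) = 2 × 7^3 × 23 = 15778.
Rotations for period 2254: 15778 / 2254 = 7.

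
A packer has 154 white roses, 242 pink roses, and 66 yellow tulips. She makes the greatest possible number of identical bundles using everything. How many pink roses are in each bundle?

11

Number of bundles = gcd(154, 242, 66).
154 = 2 × 7 × 11
242 = 2 × 11^2
66 = 2 × 3 × 11
gcd(154, 242, 66) = 2 × 11 = 22.
pink roses per bundle = 242 / 22 = 11.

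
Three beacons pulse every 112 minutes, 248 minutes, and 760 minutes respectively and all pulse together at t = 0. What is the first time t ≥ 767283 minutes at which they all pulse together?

989520 minutes

Joint pulses occur at multiples of LCM(112, 248, 760).
112 = 2^4 × 7
248 = 2^3 × 31
760 = 2^3 × 5 × 19
LCM(112, 248, 760) = 2^4 × 5 × 7 × 19 × 31 = 329840.
Smallest multiple of 329840 that is ≥ 767283: ⌈767283/329840⌉ × 329840 = 3 × 329840 = 989520.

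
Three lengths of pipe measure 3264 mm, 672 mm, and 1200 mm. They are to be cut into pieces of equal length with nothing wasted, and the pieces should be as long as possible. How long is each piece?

48 mm

The greatest length dividing all of 3264, 672, and 1200 is their gcd.
3264 = 2^6 × 3 × 17
672 = 2^5 × 3 × 7
1200 = 2^4 × 3 × 5^2
gcd(3264, 672, 1200) = 2^4 × 3 = 48.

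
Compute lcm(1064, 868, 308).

362824

1064 = 2^3 × 7 × 19
868 = 2^2 × 7 × 31
308 = 2^2 × 7 × 11
LCM(1064, 868, 308) = 2^3 × 7 × 11 × 19 × 31 = 362824.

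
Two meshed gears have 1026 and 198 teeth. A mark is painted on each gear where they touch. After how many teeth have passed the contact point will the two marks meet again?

We need the least common multiple of the intervals.
1026 = 2 × 3^3 × 19
198 = 2 × 3^2 × 11
LCM(1026, 198) = 2 × 3^3 × 11 × 19 = 11286.

11286 teeth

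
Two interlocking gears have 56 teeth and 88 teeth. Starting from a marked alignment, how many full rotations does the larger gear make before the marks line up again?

The first common completion time is the LCM of the periods.
56 = 2^3 × 7
88 = 2^3 × 11
LCM(56, 88) = 2^3 × 7 × 11 = 616.
Rotations for period 88: 616 / 88 = 7.

7 rotations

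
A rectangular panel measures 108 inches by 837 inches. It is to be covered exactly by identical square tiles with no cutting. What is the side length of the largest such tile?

The tile side must divide both 108 and 837, so the largest is their gcd.
108 = 2^2 × 3^3
837 = 3^3 × 31
gcd(108, 837) = 3^3 = 27.

27 inches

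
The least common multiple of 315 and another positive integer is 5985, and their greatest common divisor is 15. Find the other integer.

gcd × lcm = product of the two integers, so the other integer is (15 × 5985) / 315 = 285.

285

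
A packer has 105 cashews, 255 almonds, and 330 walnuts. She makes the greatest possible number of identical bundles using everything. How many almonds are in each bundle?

Number of bundles = gcd(105, 255, 330).
105 = 3 × 5 × 7
255 = 3 × 5 × 17
330 = 2 × 3 × 5 × 11
gcd(105, 255, 330) = 3 × 5 = 15.
almonds per bundle = 255 / 15 = 17.

17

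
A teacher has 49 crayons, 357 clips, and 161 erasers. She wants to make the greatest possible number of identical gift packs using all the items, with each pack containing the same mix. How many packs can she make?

The pack count must divide each quantity, so the greatest is gcd(49, 357, 161).
49 = 7^2
357 = 3 × 7 × 17
161 = 7 × 23
gcd(49, 357, 161) = 7.

7 packs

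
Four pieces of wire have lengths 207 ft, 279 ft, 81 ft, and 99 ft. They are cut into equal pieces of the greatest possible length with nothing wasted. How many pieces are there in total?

Piece length = gcd(207, 279, 81, 99).
207 = 3^2 × 23
279 = 3^2 × 31
81 = 3^4
99 = 3^2 × 11
gcd(207, 279, 81, 99) = 3^2 = 9.
Total pieces = 207/9 + 279/9 + 81/9 + 99/9 = 23 + 31 + 9 + 11 = 74.

74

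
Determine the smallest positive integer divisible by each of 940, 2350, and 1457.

145700

940 = 2^2 × 5 × 47
2350 = 2 × 5^2 × 47
1457 = 31 × 47
LCM(940, 2350, 1457) = 2^2 × 5^2 × 31 × 47 = 145700.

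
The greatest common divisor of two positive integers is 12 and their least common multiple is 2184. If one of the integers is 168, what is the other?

For two integers, gcd × lcm = product, so the other is (12 × 2184) / 168 = 26208 / 168 = 156.

156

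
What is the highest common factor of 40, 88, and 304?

8

40 = 2^3 × 5
88 = 2^3 × 11
304 = 2^4 × 19
gcd(40, 88, 304) = 2^3 = 8.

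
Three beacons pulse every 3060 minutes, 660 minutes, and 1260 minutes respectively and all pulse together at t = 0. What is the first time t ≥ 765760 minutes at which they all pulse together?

Joint pulses occur at multiples of LCM(3060, 660, 1260).
3060 = 2^2 × 3^2 × 5 × 17
660 = 2^2 × 3 × 5 × 11
1260 = 2^2 × 3^2 × 5 × 7
LCM(3060, 660, 1260) = 2^2 × 3^2 × 5 × 7 × 11 × 17 = 235620.
Smallest multiple of 235620 that is ≥ 765760: ⌈765760/235620⌉ × 235620 = 4 × 235620 = 942480.

942480 minutes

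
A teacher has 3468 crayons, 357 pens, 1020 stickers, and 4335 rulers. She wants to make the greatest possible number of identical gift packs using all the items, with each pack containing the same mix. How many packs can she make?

51 packs

The pack count must divide each quantity, so the greatest is gcd(3468, 357, 1020, 4335).
3468 = 2^2 × 3 × 17^2
357 = 3 × 7 × 17
1020 = 2^2 × 3 × 5 × 17
4335 = 3 × 5 × 17^2
gcd(3468, 357, 1020, 4335) = 3 × 17 = 51.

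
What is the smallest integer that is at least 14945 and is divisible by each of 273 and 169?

17745

The integer must be a common multiple of 273 and 169, so a multiple of their LCM.
273 = 3 × 7 × 13
169 = 13^2
LCM(273, 169) = 3 × 7 × 13^2 = 3549.
Smallest multiple of 3549 that is ≥ 14945: ⌈14945/3549⌉ × 3549 = 5 × 3549 = 17745.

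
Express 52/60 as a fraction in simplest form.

13/15

52 = 2^2 × 13
60 = 2^2 × 3 × 5
gcd(52, 60) = 2^2 = 4.
Divide numerator and denominator by 4: 52/60 = 13/15.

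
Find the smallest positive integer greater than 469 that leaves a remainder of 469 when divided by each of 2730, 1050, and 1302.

423619

N − 469 must be a common multiple of 2730, 1050, and 1302.
2730 = 2 × 3 × 5 × 7 × 13
1050 = 2 × 3 × 5^2 × 7
1302 = 2 × 3 × 7 × 31
LCM(2730, 1050, 1302) = 2 × 3 × 5^2 × 7 × 13 × 31 = 423150.
Smallest N > 469 is LCM + 469 = 423150 + 469 = 423619.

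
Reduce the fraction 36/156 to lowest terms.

3/13

36 = 2^2 × 3^2
156 = 2^2 × 3 × 13
gcd(36, 156) = 2^2 × 3 = 12.
Divide numerator and denominator by 12: 36/156 = 3/13.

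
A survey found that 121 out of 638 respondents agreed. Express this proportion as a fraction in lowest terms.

11/58

121 = 11^2
638 = 2 × 11 × 29
gcd(121, 638) = 11.
Divide numerator and denominator by 11: 121/638 = 11/58.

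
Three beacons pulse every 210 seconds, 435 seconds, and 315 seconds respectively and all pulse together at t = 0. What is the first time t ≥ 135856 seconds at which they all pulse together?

146160 seconds

Joint pulses occur at multiples of LCM(210, 435, 315).
210 = 2 × 3 × 5 × 7
435 = 3 × 5 × 29
315 = 3^2 × 5 × 7
LCM(210, 435, 315) = 2 × 3^2 × 5 × 7 × 29 = 18270.
Smallest multiple of 18270 that is ≥ 135856: ⌈135856/18270⌉ × 18270 = 8 × 18270 = 146160.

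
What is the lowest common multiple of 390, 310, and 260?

24180

390 = 2 × 3 × 5 × 13
310 = 2 × 5 × 31
260 = 2^2 × 5 × 13
LCM(390, 310, 260) = 2^2 × 3 × 5 × 13 × 31 = 24180.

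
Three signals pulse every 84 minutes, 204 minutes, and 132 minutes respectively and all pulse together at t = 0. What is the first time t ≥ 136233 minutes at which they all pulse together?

Joint pulses occur at multiples of LCM(84, 204, 132).
84 = 2^2 × 3 × 7
204 = 2^2 × 3 × 17
132 = 2^2 × 3 × 11
LCM(84, 204, 132) = 2^2 × 3 × 7 × 11 × 17 = 15708.
Smallest multiple of 15708 that is ≥ 136233: ⌈136233/15708⌉ × 15708 = 9 × 15708 = 141372.

141372 minutes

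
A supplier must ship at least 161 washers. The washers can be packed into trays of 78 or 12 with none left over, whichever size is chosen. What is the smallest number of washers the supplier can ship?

312

The number of washers must be a common multiple of 78 and 12, so a multiple of their LCM.
78 = 2 × 3 × 13
12 = 2^2 × 3
LCM(78, 12) = 2^2 × 3 × 13 = 156.
Smallest multiple of 156 that is ≥ 161: ⌈161/156⌉ × 156 = 2 × 156 = 312.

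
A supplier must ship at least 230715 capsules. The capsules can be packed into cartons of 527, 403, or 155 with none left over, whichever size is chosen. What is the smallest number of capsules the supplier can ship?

239785

The number of capsules must be a common multiple of 527, 403, and 155, so a multiple of their LCM.
527 = 17 × 31
403 = 13 × 31
155 = 5 × 31
LCM(527, 403, 155) = 5 × 13 × 17 × 31 = 34255.
Smallest multiple of 34255 that is ≥ 230715: ⌈230715/34255⌉ × 34255 = 7 × 34255 = 239785.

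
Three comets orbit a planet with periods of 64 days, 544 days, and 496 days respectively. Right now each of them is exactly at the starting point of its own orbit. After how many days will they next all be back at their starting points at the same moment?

33728 days

They coincide at every common multiple of the periods; the first is the LCM.
64 = 2^6
544 = 2^5 × 17
496 = 2^4 × 31
LCM(64, 544, 496) = 2^6 × 17 × 31 = 33728.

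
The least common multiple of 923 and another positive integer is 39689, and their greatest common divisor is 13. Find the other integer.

gcd × lcm = product of the two integers, so the other integer is (13 × 39689) / 923 = 559.

559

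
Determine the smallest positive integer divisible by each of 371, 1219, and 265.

371 = 7 × 53
1219 = 23 × 53
265 = 5 × 53
LCM(371, 1219, 265) = 5 × 7 × 23 × 53 = 42665.

42665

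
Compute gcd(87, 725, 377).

29

87 = 3 × 29
725 = 5^2 × 29
377 = 13 × 29
gcd(87, 725, 377) = 29.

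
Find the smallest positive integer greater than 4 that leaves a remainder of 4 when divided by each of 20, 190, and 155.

11784

N − 4 must be a common multiple of 20, 190, and 155.
20 = 2^2 × 5
190 = 2 × 5 × 19
155 = 5 × 31
LCM(20, 190, 155) = 2^2 × 5 × 19 × 31 = 11780.
Smallest N > 4 is LCM + 4 = 11780 + 4 = 11784.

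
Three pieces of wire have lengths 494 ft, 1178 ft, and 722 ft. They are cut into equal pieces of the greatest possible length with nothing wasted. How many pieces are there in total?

63

Piece length = gcd(494, 1178, 722).
494 = 2 × 13 × 19
1178 = 2 × 19 × 31
722 = 2 × 19^2
gcd(494, 1178, 722) = 2 × 19 = 38.
Total pieces = 494/38 + 1178/38 + 722/38 = 13 + 31 + 19 = 63.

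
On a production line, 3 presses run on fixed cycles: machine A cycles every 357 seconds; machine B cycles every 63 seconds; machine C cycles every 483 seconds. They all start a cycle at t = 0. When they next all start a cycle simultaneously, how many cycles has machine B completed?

All finish a whole number of cycles simultaneously at t = LCM of the periods.
357 = 3 × 7 × 17
63 = 3^2 × 7
483 = 3 × 7 × 23
LCM(357, 63, 483) = 3^2 × 7 × 17 × 23 = 24633.
Cycles for period 63: 24633 / 63 = 391.

391 cycles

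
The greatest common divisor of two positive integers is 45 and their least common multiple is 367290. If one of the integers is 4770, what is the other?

For two integers, gcd × lcm = product, so the other is (45 × 367290) / 4770 = 16528050 / 4770 = 3465.

3465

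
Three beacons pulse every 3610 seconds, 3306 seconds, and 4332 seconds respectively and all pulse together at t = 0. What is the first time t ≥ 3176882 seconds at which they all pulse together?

3768840 seconds

Joint pulses occur at multiples of LCM(3610, 3306, 4332).
3610 = 2 × 5 × 19^2
3306 = 2 × 3 × 19 × 29
4332 = 2^2 × 3 × 19^2
LCM(3610, 3306, 4332) = 2^2 × 3 × 5 × 19^2 × 29 = 628140.
Smallest multiple of 628140 that is ≥ 3176882: ⌈3176882/628140⌉ × 628140 = 6 × 628140 = 3768840.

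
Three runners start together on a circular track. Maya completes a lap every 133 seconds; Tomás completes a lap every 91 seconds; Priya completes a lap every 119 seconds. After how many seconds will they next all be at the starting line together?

29393 seconds

They coincide at every common multiple of the periods; the first is the LCM.
133 = 7 × 19
91 = 7 × 13
119 = 7 × 17
LCM(133, 91, 119) = 7 × 13 × 17 × 19 = 29393.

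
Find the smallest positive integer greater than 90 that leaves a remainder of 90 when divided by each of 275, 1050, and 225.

34740

N − 90 must be a common multiple of 275, 1050, and 225.
275 = 5^2 × 11
1050 = 2 × 3 × 5^2 × 7
225 = 3^2 × 5^2
LCM(275, 1050, 225) = 2 × 3^2 × 5^2 × 7 × 11 = 34650.
Smallest N > 90 is LCM + 90 = 34650 + 90 = 34740.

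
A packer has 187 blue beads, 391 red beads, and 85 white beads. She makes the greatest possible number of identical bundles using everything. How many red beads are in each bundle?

23

Number of bundles = gcd(187, 391, 85).
187 = 11 × 17
391 = 17 × 23
85 = 5 × 17
gcd(187, 391, 85) = 17.
red beads per bundle = 391 / 17 = 23.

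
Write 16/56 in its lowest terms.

2/7

16 = 2^4
56 = 2^3 × 7
gcd(16, 56) = 2^3 = 8.
Divide numerator and denominator by 8: 16/56 = 2/7.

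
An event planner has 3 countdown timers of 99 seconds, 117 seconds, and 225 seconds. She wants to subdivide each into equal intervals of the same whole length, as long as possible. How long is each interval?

9 seconds

The interval must divide each timer length; the longest such is the gcd.
99 = 3^2 × 11
117 = 3^2 × 13
225 = 3^2 × 5^2
gcd(99, 117, 225) = 3^2 = 9.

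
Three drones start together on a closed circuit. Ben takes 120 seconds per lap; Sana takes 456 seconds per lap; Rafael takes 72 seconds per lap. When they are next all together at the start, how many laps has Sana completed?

15 laps

All finish a whole number of cycles simultaneously at t = LCM of the periods.
120 = 2^3 × 3 × 5
456 = 2^3 × 3 × 19
72 = 2^3 × 3^2
LCM(120, 456, 72) = 2^3 × 3^2 × 5 × 19 = 6840.
Laps for period 456: 6840 / 456 = 15.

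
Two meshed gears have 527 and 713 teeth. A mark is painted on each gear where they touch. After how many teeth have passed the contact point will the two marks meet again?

12121 teeth

We need the least common multiple of the intervals.
527 = 17 × 31
713 = 23 × 31
LCM(527, 713) = 17 × 23 × 31 = 12121.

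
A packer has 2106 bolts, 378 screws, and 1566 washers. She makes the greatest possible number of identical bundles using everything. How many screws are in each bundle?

Number of bundles = gcd(2106, 378, 1566).
2106 = 2 × 3^4 × 13
378 = 2 × 3^3 × 7
1566 = 2 × 3^3 × 29
gcd(2106, 378, 1566) = 2 × 3^3 = 54.
screws per bundle = 378 / 54 = 7.

7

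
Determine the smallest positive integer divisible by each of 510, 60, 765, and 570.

510 = 2 × 3 × 5 × 17
60 = 2^2 × 3 × 5
765 = 3^2 × 5 × 17
570 = 2 × 3 × 5 × 19
LCM(510, 60, 765, 570) = 2^2 × 3^2 × 5 × 17 × 19 = 58140.

58140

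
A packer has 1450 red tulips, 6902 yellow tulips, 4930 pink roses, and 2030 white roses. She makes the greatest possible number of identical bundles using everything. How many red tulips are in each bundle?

Number of bundles = gcd(1450, 6902, 4930, 2030).
1450 = 2 × 5^2 × 29
6902 = 2 × 7 × 17 × 29
4930 = 2 × 5 × 17 × 29
2030 = 2 × 5 × 7 × 29
gcd(1450, 6902, 4930, 2030) = 2 × 29 = 58.
red tulips per bundle = 1450 / 58 = 25.

25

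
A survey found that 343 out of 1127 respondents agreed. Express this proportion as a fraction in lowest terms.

7/23

343 = 7^3
1127 = 7^2 × 23
gcd(343, 1127) = 7^2 = 49.
Divide numerator and denominator by 49: 343/1127 = 7/23.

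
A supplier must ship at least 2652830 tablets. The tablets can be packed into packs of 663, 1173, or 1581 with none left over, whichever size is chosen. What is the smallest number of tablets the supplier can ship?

The number of tablets must be a common multiple of 663, 1173, and 1581, so a multiple of their LCM.
663 = 3 × 13 × 17
1173 = 3 × 17 × 23
1581 = 3 × 17 × 31
LCM(663, 1173, 1581) = 3 × 13 × 17 × 23 × 31 = 472719.
Smallest multiple of 472719 that is ≥ 2652830: ⌈2652830/472719⌉ × 472719 = 6 × 472719 = 2836314.

2836314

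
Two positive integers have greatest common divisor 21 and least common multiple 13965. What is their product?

For any two positive integers, gcd × lcm = product = 21 × 13965 = 293265.

293265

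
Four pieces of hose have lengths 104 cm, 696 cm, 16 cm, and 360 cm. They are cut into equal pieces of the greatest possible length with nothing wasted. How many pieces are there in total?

147

Piece length = gcd(104, 696, 16, 360).
104 = 2^3 × 13
696 = 2^3 × 3 × 29
16 = 2^4
360 = 2^3 × 3^2 × 5
gcd(104, 696, 16, 360) = 2^3 = 8.
Total pieces = 104/8 + 696/8 + 16/8 + 360/8 = 13 + 87 + 2 + 45 = 147.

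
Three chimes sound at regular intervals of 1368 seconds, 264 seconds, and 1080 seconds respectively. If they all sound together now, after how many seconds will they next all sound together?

The first simultaneous occurrence is after LCM of the individual periods.
1368 = 2^3 × 3^2 × 19
264 = 2^3 × 3 × 11
1080 = 2^3 × 3^3 × 5
LCM(1368, 264, 1080) = 2^3 × 3^3 × 5 × 11 × 19 = 225720.

225720 seconds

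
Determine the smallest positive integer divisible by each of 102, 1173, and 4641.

102 = 2 × 3 × 17
1173 = 3 × 17 × 23
4641 = 3 × 7 × 13 × 17
LCM(102, 1173, 4641) = 2 × 3 × 7 × 13 × 17 × 23 = 213486.

213486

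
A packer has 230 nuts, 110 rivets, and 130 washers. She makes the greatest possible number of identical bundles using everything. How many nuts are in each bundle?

Number of bundles = gcd(230, 110, 130).
230 = 2 × 5 × 23
110 = 2 × 5 × 11
130 = 2 × 5 × 13
gcd(230, 110, 130) = 2 × 5 = 10.
nuts per bundle = 230 / 10 = 23.

23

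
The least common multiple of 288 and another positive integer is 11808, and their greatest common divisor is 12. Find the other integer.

492

gcd × lcm = product of the two integers, so the other integer is (12 × 11808) / 288 = 492.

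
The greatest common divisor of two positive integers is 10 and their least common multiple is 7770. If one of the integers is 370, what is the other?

For two integers, gcd × lcm = product, so the other is (10 × 7770) / 370 = 77700 / 370 = 210.

210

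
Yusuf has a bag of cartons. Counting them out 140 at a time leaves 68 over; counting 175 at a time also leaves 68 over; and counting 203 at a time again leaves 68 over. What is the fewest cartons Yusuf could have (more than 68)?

N − 68 must be a common multiple of 140, 175, and 203.
140 = 2^2 × 5 × 7
175 = 5^2 × 7
203 = 7 × 29
LCM(140, 175, 203) = 2^2 × 5^2 × 7 × 29 = 20300.
Smallest N > 68 is LCM + 68 = 20300 + 68 = 20368.

20368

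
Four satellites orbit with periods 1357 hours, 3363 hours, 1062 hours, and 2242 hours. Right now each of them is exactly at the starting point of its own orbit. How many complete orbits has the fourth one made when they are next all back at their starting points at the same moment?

207 orbits

The first common completion time is the LCM of the periods.
1357 = 23 × 59
3363 = 3 × 19 × 59
1062 = 2 × 3^2 × 59
2242 = 2 × 19 × 59
LCM(1357, 3363, 1062, 2242) = 2 × 3^2 × 19 × 23 × 59 = 464094.
Orbits for period 2242: 464094 / 2242 = 207.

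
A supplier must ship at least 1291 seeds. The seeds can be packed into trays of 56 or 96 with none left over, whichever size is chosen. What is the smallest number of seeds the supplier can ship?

The number of seeds must be a common multiple of 56 and 96, so a multiple of their LCM.
56 = 2^3 × 7
96 = 2^5 × 3
LCM(56, 96) = 2^5 × 3 × 7 = 672.
Smallest multiple of 672 that is ≥ 1291: ⌈1291/672⌉ × 672 = 2 × 672 = 1344.

1344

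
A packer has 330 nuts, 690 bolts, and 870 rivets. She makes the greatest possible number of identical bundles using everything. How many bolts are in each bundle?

Number of bundles = gcd(330, 690, 870).
330 = 2 × 3 × 5 × 11
690 = 2 × 3 × 5 × 23
870 = 2 × 3 × 5 × 29
gcd(330, 690, 870) = 2 × 3 × 5 = 30.
bolts per bundle = 690 / 30 = 23.

23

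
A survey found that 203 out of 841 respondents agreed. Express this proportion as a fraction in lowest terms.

203 = 7 × 29
841 = 29^2
gcd(203, 841) = 29.
Divide numerator and denominator by 29: 203/841 = 7/29.

7/29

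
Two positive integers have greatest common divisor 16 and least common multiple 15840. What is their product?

253440

For any two positive integers, gcd × lcm = product = 16 × 15840 = 253440.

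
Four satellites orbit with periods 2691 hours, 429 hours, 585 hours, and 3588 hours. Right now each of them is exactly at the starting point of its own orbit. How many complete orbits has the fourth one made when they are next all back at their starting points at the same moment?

165 orbits

The first common completion time is the LCM of the periods.
2691 = 3^2 × 13 × 23
429 = 3 × 11 × 13
585 = 3^2 × 5 × 13
3588 = 2^2 × 3 × 13 × 23
LCM(2691, 429, 585, 3588) = 2^2 × 3^2 × 5 × 11 × 13 × 23 = 592020.
Orbits for period 3588: 592020 / 3588 = 165.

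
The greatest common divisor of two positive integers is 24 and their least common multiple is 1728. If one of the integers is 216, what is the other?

For two integers, gcd × lcm = product, so the other is (24 × 1728) / 216 = 41472 / 216 = 192.

192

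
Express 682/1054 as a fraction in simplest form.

11/17

682 = 2 × 11 × 31
1054 = 2 × 17 × 31
gcd(682, 1054) = 2 × 31 = 62.
Divide numerator and denominator by 62: 682/1054 = 11/17.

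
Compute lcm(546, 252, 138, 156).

546 = 2 × 3 × 7 × 13
252 = 2^2 × 3^2 × 7
138 = 2 × 3 × 23
156 = 2^2 × 3 × 13
LCM(546, 252, 138, 156) = 2^2 × 3^2 × 7 × 13 × 23 = 75348.

75348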